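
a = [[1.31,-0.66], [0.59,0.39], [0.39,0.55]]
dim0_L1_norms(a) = [2.29, 1.6]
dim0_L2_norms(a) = [1.49, 0.94]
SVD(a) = [[-0.94, 0.31], [-0.3, -0.61], [-0.14, -0.73]] @ diag([1.5290942300155033, 0.876567644699082]) @ [[-0.96, 0.28], [-0.28, -0.96]]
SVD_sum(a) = [[1.38, -0.4], [0.44, -0.13], [0.21, -0.06]] + [[-0.07, -0.26], [0.15, 0.52], [0.18, 0.61]]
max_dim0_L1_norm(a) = 2.29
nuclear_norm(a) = 2.41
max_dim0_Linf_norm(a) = 1.31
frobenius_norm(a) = 1.76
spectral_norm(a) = 1.53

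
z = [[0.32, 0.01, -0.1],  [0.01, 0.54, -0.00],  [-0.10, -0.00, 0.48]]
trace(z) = 1.34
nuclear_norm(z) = 1.34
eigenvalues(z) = [0.27, 0.53, 0.54]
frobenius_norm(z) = 0.80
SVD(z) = [[0.16, 0.4, -0.90], [0.95, -0.30, 0.03], [-0.26, -0.86, -0.43]] @ diag([0.5416792557196771, 0.5266860137751523, 0.2716347305051704]) @ [[0.16, 0.95, -0.26], [0.4, -0.30, -0.86], [-0.90, 0.03, -0.43]]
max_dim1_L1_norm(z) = 0.58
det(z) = 0.08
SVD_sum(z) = [[0.01, 0.08, -0.02], [0.08, 0.49, -0.13], [-0.02, -0.13, 0.04]] + [[0.09, -0.06, -0.18],  [-0.06, 0.05, 0.14],  [-0.18, 0.14, 0.39]] + [[0.22,-0.01,0.11],  [-0.01,0.00,-0.00],  [0.11,-0.0,0.05]]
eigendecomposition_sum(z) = [[0.22, -0.01, 0.11],  [-0.01, 0.0, -0.0],  [0.11, -0.0, 0.05]] + [[0.09, -0.06, -0.18], [-0.06, 0.05, 0.14], [-0.18, 0.14, 0.39]] + [[0.01,0.08,-0.02],[0.08,0.49,-0.13],[-0.02,-0.13,0.04]]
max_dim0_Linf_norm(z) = 0.54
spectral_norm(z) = 0.54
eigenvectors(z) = [[-0.9, 0.4, 0.16], [0.03, -0.3, 0.95], [-0.43, -0.86, -0.26]]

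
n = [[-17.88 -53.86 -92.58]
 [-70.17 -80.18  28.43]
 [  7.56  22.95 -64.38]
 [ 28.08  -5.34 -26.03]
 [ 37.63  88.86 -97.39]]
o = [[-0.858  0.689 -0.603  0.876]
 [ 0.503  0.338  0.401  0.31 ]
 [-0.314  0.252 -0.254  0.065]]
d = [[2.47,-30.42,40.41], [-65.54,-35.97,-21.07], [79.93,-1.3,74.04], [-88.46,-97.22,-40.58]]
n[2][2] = -64.38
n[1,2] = 28.43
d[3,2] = -40.58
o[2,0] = -0.314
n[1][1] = -80.18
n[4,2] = -97.39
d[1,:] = [-65.54, -35.97, -21.07]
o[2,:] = [-0.314, 0.252, -0.254, 0.065]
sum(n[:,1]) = -27.57000000000002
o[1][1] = 0.338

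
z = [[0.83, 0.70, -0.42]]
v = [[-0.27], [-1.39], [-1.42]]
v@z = [[-0.22, -0.19, 0.11], [-1.15, -0.97, 0.58], [-1.18, -0.99, 0.60]]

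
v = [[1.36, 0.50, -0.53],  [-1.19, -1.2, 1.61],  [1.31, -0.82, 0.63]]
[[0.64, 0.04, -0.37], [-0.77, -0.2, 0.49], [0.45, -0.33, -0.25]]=v@[[0.41, -0.07, -0.23], [-0.07, 0.37, 0.1], [-0.23, 0.1, 0.21]]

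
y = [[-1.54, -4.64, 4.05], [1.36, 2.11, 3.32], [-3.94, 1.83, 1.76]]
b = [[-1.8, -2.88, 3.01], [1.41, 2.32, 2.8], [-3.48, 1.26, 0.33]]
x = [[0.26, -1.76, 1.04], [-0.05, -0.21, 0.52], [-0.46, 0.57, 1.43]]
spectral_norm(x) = 2.14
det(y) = 119.19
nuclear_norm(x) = 3.75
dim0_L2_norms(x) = [0.53, 1.86, 1.84]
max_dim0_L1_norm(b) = 6.69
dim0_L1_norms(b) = [6.69, 6.46, 6.14]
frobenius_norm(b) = 7.04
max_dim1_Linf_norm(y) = 4.64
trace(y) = 2.33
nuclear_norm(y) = 15.11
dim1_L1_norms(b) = [7.69, 6.53, 5.07]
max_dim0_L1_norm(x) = 2.99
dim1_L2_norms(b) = [4.54, 3.9, 3.72]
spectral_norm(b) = 4.73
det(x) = 0.01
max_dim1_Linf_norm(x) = 1.76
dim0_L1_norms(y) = [6.84, 8.58, 9.13]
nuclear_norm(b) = 12.10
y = b + x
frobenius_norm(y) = 8.92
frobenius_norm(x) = 2.67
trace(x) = 1.48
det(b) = 64.02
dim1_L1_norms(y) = [10.23, 6.79, 7.53]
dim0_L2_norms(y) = [4.44, 5.42, 5.52]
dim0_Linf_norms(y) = [3.94, 4.64, 4.05]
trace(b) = 0.85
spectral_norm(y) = 6.46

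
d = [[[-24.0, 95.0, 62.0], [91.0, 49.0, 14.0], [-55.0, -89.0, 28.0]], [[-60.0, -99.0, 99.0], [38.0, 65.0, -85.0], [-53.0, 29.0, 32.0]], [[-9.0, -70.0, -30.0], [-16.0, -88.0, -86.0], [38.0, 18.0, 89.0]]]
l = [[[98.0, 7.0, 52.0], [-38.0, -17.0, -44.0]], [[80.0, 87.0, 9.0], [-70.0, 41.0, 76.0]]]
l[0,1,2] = -44.0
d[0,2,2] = 28.0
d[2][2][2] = 89.0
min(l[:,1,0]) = -70.0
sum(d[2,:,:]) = -154.0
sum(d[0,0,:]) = 133.0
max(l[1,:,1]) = 87.0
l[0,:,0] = [98.0, -38.0]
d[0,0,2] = 62.0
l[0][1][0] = -38.0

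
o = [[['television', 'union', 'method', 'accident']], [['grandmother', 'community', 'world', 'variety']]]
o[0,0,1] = 'union'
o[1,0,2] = 'world'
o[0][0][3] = 'accident'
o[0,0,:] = ['television', 'union', 'method', 'accident']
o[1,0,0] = 'grandmother'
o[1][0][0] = 'grandmother'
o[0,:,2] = ['method']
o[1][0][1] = 'community'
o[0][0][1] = 'union'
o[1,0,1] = 'community'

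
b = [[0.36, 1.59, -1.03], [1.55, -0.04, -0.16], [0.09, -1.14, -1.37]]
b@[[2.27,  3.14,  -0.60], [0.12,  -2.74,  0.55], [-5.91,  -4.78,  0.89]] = [[7.10, 1.7, -0.26], [4.46, 5.74, -1.09], [8.16, 9.95, -1.90]]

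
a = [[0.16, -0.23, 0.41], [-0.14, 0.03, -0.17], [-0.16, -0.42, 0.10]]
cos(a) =[[1.00, 0.11, -0.07], [-0.00, 0.95, 0.04], [-0.01, 0.01, 0.99]]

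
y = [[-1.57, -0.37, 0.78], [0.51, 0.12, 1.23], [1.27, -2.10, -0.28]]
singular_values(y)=[2.59, 1.62, 1.33]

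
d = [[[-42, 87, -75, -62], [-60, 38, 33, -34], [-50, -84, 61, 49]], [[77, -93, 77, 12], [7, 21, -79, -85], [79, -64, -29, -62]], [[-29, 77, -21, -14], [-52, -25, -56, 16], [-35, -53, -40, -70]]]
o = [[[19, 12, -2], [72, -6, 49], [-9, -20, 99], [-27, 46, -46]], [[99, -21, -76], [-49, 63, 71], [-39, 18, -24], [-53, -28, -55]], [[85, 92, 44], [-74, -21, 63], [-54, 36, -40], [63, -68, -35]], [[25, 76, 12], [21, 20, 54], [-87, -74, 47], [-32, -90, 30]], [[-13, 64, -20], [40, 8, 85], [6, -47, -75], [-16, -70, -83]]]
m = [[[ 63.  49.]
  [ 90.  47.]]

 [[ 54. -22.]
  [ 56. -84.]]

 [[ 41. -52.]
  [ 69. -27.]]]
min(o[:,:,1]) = -90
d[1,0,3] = 12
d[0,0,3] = -62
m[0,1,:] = [90.0, 47.0]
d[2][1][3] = 16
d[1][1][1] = 21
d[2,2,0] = -35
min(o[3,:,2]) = 12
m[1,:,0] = [54.0, 56.0]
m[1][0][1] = -22.0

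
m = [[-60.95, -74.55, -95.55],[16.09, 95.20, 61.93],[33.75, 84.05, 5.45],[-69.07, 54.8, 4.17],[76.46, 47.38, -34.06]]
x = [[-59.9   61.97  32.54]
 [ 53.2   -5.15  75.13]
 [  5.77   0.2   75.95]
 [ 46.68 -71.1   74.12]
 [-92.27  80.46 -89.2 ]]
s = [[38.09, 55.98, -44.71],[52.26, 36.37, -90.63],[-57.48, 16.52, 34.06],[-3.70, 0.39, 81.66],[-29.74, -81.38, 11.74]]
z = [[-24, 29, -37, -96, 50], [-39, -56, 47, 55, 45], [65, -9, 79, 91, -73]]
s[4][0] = -29.74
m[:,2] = [-95.55, 61.93, 5.45, 4.17, -34.06]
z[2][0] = 65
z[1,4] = 45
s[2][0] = -57.48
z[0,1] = 29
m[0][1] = -74.55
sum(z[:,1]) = -36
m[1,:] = [16.09, 95.2, 61.93]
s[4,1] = -81.38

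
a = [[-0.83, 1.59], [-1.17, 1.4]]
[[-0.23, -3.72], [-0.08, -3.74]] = a@[[-0.28, 1.07], [-0.29, -1.78]]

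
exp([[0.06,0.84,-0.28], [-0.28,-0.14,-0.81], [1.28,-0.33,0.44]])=[[0.58,0.78,-0.70], [-0.81,0.75,-0.83], [1.57,0.23,1.30]]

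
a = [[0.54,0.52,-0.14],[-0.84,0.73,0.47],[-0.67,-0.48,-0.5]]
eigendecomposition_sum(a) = [[(0.31+0.32j), 0.27-0.24j, -0.01-0.12j], [(-0.46+0.47j), 0.36+0.38j, (0.18-0.03j)], [-0.17-0.26j, -0.22+0.13j, (-0.01+0.09j)]] + [[0.31-0.32j, 0.27+0.24j, -0.01+0.12j], [-0.46-0.47j, (0.36-0.38j), 0.18+0.03j], [-0.17+0.26j, -0.22-0.13j, (-0.01-0.09j)]] + [[(-0.08+0j),-0.01+0.00j,-0.11+0.00j],  [0.07-0.00j,0.01-0.00j,0.10-0.00j],  [(-0.33+0j),-0.05+0.00j,-0.48+0.00j]]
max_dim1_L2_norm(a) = 1.21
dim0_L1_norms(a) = [2.05, 1.73, 1.11]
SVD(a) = [[-0.28, -0.52, 0.81], [0.93, -0.35, 0.10], [0.23, 0.78, 0.58]] @ diag([1.2229269868927624, 1.1403379630784678, 0.4175870145148702]) @ [[-0.89, 0.35, 0.3], [-0.45, -0.79, -0.42], [-0.09, 0.51, -0.86]]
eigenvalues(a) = [(0.66+0.79j), (0.66-0.79j), (-0.55+0j)]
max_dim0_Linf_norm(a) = 0.84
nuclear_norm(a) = 2.78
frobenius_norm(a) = 1.72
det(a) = -0.58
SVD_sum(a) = [[0.3,-0.12,-0.1],[-1.01,0.4,0.34],[-0.25,0.10,0.08]] + [[0.27, 0.47, 0.25],[0.18, 0.31, 0.17],[-0.40, -0.7, -0.37]] + [[-0.03, 0.17, -0.29], [-0.00, 0.02, -0.04], [-0.02, 0.12, -0.21]]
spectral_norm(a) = 1.22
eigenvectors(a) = [[0.02-0.52j, 0.02+0.52j, (0.22+0j)], [(0.77+0j), (0.77-0j), -0.21+0.00j], [(-0.08+0.36j), -0.08-0.36j, 0.95+0.00j]]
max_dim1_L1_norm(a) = 2.04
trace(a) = 0.77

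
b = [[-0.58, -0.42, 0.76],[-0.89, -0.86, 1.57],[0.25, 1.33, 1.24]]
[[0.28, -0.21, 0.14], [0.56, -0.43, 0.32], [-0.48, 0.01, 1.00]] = b @ [[-0.08, 0.03, 0.07], [-0.42, 0.16, 0.34], [0.08, -0.17, 0.43]]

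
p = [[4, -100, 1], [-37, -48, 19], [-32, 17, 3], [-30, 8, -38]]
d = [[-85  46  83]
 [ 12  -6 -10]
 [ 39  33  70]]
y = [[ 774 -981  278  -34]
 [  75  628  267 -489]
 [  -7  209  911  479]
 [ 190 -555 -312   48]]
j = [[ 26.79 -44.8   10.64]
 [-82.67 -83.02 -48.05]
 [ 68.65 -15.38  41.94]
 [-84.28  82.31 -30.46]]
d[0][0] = -85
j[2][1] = -15.38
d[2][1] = 33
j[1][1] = -83.02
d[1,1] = -6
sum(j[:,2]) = -25.93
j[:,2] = [10.64, -48.05, 41.94, -30.46]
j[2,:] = [68.65, -15.38, 41.94]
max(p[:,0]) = 4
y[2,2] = 911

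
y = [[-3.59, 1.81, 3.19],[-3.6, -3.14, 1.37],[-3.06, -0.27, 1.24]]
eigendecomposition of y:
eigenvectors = [[(0.66+0j), (0.66-0j), 0.54+0.00j], [-0.03+0.61j, (-0.03-0.61j), (-0.45+0j)], [(0.29+0.31j), (0.29-0.31j), (0.71+0j)]]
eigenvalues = [(-2.27+3.18j), (-2.27-3.18j), (-0.94+0j)]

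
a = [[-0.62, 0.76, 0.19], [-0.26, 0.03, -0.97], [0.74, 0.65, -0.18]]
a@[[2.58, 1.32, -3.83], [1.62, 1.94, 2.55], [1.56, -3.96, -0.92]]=[[-0.07, -0.10, 4.14], [-2.14, 3.56, 1.96], [2.68, 2.95, -1.01]]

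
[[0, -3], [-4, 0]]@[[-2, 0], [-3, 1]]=[[9, -3], [8, 0]]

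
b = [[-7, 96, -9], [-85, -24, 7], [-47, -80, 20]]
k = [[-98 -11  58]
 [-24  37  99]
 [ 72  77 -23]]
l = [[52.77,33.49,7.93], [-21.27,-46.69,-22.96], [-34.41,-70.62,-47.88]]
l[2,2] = -47.88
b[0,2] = -9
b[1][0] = -85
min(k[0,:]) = -98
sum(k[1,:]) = 112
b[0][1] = 96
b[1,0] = -85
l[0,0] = 52.77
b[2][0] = -47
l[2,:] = [-34.41, -70.62, -47.88]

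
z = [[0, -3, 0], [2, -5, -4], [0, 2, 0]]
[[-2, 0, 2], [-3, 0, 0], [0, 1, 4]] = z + [[-2, 3, 2], [-5, 5, 4], [0, -1, 4]]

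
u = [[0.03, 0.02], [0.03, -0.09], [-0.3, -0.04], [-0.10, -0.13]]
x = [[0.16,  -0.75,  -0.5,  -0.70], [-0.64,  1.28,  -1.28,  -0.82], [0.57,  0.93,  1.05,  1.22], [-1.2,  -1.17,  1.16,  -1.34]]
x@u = [[0.2,  0.18], [0.49,  0.03], [-0.39,  -0.27], [-0.29,  0.21]]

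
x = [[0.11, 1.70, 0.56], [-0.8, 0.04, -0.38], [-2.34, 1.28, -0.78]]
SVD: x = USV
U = [[0.24, -0.95, -0.21], [0.26, 0.27, -0.93], [0.94, 0.17, 0.31]]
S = [2.95, 1.74, 0.0]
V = [[-0.80, 0.55, -0.23], [-0.41, -0.8, -0.44], [0.43, 0.26, -0.87]]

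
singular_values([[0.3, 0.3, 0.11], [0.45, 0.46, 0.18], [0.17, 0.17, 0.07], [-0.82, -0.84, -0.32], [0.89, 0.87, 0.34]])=[1.96, 0.02, 0.01]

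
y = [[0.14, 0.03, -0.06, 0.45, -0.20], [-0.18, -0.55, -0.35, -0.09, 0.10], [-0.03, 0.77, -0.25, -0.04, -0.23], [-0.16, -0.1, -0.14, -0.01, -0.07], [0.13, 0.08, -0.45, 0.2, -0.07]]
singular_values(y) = [1.0, 0.67, 0.53, 0.21, 0.0]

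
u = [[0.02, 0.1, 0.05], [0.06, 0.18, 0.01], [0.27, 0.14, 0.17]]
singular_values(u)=[0.38, 0.15, 0.04]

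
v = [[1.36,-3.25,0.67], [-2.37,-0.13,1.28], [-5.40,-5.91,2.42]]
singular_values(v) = [8.75, 3.6, 0.72]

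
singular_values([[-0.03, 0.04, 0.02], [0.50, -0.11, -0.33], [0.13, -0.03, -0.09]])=[0.63, 0.03, 0.0]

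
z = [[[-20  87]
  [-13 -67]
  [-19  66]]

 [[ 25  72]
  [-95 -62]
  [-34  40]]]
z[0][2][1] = 66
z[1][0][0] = 25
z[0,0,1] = 87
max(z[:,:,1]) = 87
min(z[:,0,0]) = -20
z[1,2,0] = -34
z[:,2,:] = [[-19, 66], [-34, 40]]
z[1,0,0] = 25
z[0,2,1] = 66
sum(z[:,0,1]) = 159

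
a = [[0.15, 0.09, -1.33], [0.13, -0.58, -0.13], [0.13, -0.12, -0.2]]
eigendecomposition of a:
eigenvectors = [[(-0.95+0j), (-0.95-0j), (0.27+0j)],  [(-0.16+0.04j), (-0.16-0.04j), 0.94+0.00j],  [-0.14+0.24j, (-0.14-0.24j), 0.21+0.00j]]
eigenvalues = [(-0.03+0.33j), (-0.03-0.33j), (-0.57+0j)]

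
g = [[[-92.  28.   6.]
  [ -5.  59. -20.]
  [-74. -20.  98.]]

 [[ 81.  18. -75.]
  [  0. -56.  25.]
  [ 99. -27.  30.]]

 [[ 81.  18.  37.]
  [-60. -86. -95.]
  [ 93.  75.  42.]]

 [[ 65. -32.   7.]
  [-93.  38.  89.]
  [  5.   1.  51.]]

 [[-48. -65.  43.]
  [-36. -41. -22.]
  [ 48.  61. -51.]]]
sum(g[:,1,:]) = -303.0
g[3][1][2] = 89.0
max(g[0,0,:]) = 28.0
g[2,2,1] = 75.0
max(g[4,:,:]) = 61.0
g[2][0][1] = 18.0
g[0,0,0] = -92.0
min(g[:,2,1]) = -27.0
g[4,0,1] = -65.0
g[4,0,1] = -65.0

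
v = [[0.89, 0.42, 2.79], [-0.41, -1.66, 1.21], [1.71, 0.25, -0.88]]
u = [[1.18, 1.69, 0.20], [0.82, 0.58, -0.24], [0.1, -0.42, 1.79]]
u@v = [[0.70,-2.26,5.16], [0.08,-0.68,3.2], [3.32,1.19,-1.80]]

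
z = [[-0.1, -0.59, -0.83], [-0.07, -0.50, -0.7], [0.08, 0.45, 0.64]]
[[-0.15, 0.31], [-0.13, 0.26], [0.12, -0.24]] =z@[[-0.03,-0.04], [0.25,-0.18], [0.01,-0.24]]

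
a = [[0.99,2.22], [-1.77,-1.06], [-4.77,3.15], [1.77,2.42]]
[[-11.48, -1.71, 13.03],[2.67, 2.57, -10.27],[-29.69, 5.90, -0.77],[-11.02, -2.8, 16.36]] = a@[[2.17, -1.35, 3.12], [-6.14, -0.17, 4.48]]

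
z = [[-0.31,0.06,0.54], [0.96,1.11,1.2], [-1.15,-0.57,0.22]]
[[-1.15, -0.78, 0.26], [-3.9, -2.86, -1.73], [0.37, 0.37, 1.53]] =z @ [[-0.45,-0.03,-1.39], [-0.63,-1.11,-0.01], [-2.31,-1.33,-0.32]]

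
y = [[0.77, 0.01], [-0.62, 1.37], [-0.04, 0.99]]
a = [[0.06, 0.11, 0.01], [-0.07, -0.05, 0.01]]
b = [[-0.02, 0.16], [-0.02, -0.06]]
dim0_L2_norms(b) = [0.03, 0.17]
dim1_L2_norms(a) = [0.13, 0.09]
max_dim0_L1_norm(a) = 0.16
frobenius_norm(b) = 0.17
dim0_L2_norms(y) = [0.99, 1.69]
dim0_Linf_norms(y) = [0.77, 1.37]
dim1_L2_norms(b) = [0.16, 0.06]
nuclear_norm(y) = 2.58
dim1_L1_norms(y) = [0.78, 1.99, 1.03]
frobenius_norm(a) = 0.15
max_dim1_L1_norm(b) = 0.18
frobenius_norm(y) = 1.96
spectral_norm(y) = 1.79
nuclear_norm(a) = 0.18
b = a @ y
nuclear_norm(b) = 0.20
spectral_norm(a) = 0.15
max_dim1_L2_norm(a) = 0.13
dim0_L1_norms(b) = [0.04, 0.22]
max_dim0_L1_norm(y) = 2.37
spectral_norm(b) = 0.17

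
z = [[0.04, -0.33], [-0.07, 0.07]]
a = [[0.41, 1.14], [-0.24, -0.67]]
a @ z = [[-0.06,-0.06],[0.04,0.03]]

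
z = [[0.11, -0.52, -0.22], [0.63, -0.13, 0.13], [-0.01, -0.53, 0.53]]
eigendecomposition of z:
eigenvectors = [[(-0.04-0.62j), (-0.04+0.62j), (-0.32+0j)],[-0.67+0.00j, (-0.67-0j), -0.11+0.00j],[-0.27-0.31j, -0.27+0.31j, (0.94+0j)]]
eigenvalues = [(-0.04+0.65j), (-0.04-0.65j), (0.59+0j)]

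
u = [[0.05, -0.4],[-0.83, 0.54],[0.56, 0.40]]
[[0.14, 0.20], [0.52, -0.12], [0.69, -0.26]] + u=[[0.19, -0.2], [-0.31, 0.42], [1.25, 0.14]]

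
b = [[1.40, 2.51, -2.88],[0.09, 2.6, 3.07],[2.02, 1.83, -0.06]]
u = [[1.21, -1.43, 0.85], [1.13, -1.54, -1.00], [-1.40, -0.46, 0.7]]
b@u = [[8.56, -4.54, -3.34], [-1.25, -5.54, -0.37], [4.60, -5.68, -0.16]]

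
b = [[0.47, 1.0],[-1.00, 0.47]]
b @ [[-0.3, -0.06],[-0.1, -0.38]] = [[-0.24, -0.41], [0.25, -0.12]]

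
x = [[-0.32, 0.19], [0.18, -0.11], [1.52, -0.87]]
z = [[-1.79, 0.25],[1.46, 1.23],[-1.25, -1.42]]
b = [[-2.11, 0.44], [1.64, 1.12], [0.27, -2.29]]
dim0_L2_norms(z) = [2.63, 1.9]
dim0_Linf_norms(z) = [1.79, 1.42]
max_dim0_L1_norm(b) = 4.02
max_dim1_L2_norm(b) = 2.31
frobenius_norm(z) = 3.24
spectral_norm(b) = 2.71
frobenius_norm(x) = 1.80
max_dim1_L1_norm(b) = 2.76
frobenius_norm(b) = 3.73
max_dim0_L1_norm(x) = 2.02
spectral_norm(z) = 2.96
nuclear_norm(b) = 5.27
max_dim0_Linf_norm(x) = 1.52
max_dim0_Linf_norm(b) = 2.29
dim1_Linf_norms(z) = [1.79, 1.46, 1.42]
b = x + z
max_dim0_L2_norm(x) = 1.56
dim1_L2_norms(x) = [0.37, 0.21, 1.75]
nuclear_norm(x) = 1.81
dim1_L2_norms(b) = [2.16, 1.99, 2.31]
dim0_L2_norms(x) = [1.56, 0.9]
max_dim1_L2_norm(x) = 1.75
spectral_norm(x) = 1.80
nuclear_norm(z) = 4.27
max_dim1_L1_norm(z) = 2.69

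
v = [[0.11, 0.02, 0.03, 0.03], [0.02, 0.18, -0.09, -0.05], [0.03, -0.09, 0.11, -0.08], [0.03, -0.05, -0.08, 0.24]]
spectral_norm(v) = 0.28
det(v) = -0.00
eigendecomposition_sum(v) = [[-0.0,  0.0,  0.00,  0.0], [0.0,  -0.0,  -0.0,  -0.00], [0.00,  -0.00,  -0.0,  -0.00], [0.00,  -0.0,  -0.0,  -0.00]] + [[0.11, 0.02, 0.04, 0.01], [0.02, 0.01, 0.01, 0.0], [0.04, 0.01, 0.01, 0.00], [0.01, 0.0, 0.00, 0.0]] + [[0.0,-0.00,-0.01,0.02], [-0.00,0.00,0.01,-0.03], [-0.01,0.01,0.03,-0.09], [0.02,-0.03,-0.09,0.24]] + [[0.0, -0.0, 0.00, 0.0], [-0.00, 0.17, -0.11, -0.02], [0.00, -0.11, 0.07, 0.01], [0.00, -0.02, 0.01, 0.00]]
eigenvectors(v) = [[0.36, -0.93, 0.09, 0.01], [-0.48, -0.21, -0.13, -0.84], [-0.71, -0.30, -0.35, 0.53], [-0.37, -0.06, 0.92, 0.08]]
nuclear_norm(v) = 0.65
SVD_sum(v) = [[0.00, -0.0, -0.01, 0.02], [-0.00, 0.00, 0.01, -0.03], [-0.01, 0.01, 0.03, -0.09], [0.02, -0.03, -0.09, 0.24]] + [[0.0, -0.00, 0.00, 0.0], [-0.0, 0.17, -0.11, -0.02], [0.0, -0.11, 0.07, 0.01], [0.00, -0.02, 0.01, 0.0]] + [[0.11, 0.02, 0.04, 0.01], [0.02, 0.01, 0.01, 0.00], [0.04, 0.01, 0.01, 0.00], [0.01, 0.00, 0.00, 0.00]] + [[-0.0, 0.0, 0.00, 0.00], [0.00, -0.00, -0.00, -0.00], [0.00, -0.00, -0.0, -0.00], [0.00, -0.0, -0.0, -0.0]]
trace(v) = 0.64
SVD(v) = [[0.09, 0.01, 0.93, 0.36], [-0.13, -0.84, 0.21, -0.48], [-0.35, 0.53, 0.3, -0.71], [0.92, 0.08, 0.06, -0.37]] @ diag([0.2801573739382323, 0.24124453851734434, 0.12593298887149956, 0.007334901327075941]) @ [[0.09, -0.13, -0.35, 0.92],[0.01, -0.84, 0.53, 0.08],[0.93, 0.21, 0.3, 0.06],[-0.36, 0.48, 0.71, 0.37]]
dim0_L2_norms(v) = [0.12, 0.21, 0.17, 0.26]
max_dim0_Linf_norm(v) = 0.24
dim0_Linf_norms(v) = [0.11, 0.18, 0.11, 0.24]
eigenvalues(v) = [-0.01, 0.13, 0.28, 0.24]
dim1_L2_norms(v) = [0.12, 0.21, 0.17, 0.26]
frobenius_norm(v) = 0.39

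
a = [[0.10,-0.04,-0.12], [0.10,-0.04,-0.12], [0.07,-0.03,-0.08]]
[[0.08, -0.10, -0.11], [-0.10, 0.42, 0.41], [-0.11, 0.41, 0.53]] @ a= [[-0.01, 0.00, 0.01], [0.06, -0.03, -0.07], [0.07, -0.03, -0.08]]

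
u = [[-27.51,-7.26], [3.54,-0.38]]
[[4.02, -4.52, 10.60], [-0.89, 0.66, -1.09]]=u @ [[-0.22, 0.18, -0.33], [0.28, -0.06, -0.21]]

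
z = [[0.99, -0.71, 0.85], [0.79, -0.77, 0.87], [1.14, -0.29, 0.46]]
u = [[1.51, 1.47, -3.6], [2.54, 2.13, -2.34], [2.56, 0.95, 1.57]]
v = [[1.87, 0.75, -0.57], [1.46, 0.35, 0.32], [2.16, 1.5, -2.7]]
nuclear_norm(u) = 9.28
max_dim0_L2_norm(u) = 4.57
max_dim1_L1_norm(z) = 2.55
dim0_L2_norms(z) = [1.7, 1.09, 1.3]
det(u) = 4.68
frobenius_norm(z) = 2.40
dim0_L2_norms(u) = [3.91, 2.76, 4.57]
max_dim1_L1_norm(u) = 7.01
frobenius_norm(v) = 4.58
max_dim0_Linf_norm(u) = 3.6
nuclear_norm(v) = 5.87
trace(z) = 0.68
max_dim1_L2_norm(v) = 3.77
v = z @ u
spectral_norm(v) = 4.30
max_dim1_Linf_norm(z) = 1.14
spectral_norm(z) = 2.35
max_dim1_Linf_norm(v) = 2.7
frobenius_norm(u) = 6.62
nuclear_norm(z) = 2.86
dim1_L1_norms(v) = [3.19, 2.13, 6.36]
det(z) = 0.00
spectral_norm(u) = 5.72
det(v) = -0.01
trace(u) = 5.21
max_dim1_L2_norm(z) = 1.49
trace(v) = -0.48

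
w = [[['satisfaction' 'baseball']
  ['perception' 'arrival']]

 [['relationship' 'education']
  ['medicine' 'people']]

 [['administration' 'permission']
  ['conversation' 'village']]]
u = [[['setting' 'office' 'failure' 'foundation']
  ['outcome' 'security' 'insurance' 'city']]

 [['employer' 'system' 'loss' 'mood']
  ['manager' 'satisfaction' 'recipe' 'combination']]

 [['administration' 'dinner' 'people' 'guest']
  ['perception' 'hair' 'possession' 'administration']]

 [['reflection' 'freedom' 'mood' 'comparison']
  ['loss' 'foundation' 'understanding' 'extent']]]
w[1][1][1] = 'people'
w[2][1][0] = 'conversation'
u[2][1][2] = 'possession'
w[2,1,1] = 'village'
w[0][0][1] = 'baseball'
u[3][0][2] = 'mood'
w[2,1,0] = 'conversation'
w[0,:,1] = ['baseball', 'arrival']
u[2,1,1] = 'hair'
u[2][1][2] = 'possession'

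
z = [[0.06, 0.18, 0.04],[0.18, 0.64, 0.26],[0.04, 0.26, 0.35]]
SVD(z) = [[-0.22,0.26,0.94], [-0.85,0.42,-0.32], [-0.48,-0.87,0.13]] @ diag([0.8328025087036468, 0.21288826186193052, 0.004309229434422744]) @ [[-0.22, -0.85, -0.48], [0.26, 0.42, -0.87], [0.94, -0.32, 0.13]]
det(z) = 0.00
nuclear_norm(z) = 1.05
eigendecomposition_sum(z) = [[0.04,0.16,0.09],[0.16,0.60,0.34],[0.09,0.34,0.19]] + [[0.00, -0.00, 0.00], [-0.0, 0.00, -0.00], [0.0, -0.00, 0.0]] + [[0.01, 0.02, -0.05], [0.02, 0.04, -0.08], [-0.05, -0.08, 0.16]]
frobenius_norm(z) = 0.86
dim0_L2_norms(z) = [0.19, 0.71, 0.44]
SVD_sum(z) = [[0.04, 0.16, 0.09],[0.16, 0.6, 0.34],[0.09, 0.34, 0.19]] + [[0.01, 0.02, -0.05],[0.02, 0.04, -0.08],[-0.05, -0.08, 0.16]] + [[0.0, -0.00, 0.0], [-0.0, 0.0, -0.0], [0.00, -0.00, 0.00]]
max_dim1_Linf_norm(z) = 0.64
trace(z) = 1.05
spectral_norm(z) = 0.83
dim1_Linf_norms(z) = [0.18, 0.64, 0.35]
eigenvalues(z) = [0.83, 0.0, 0.21]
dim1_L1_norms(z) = [0.28, 1.08, 0.65]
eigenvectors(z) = [[-0.22, -0.94, -0.26], [-0.85, 0.32, -0.42], [-0.48, -0.13, 0.87]]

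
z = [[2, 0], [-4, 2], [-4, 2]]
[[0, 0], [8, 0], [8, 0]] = z@ [[0, 0], [4, 0]]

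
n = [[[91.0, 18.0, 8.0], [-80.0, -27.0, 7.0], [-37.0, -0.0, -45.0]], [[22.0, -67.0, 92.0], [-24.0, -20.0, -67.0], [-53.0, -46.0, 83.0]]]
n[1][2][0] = -53.0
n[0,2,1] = -0.0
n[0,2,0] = -37.0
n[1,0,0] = 22.0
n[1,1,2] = -67.0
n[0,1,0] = -80.0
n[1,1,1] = -20.0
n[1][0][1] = -67.0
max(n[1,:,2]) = 92.0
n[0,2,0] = -37.0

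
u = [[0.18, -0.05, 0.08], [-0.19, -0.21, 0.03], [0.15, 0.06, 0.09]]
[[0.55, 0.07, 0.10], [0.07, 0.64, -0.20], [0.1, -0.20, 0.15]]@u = [[0.1, -0.04, 0.06], [-0.14, -0.15, 0.01], [0.08, 0.05, 0.02]]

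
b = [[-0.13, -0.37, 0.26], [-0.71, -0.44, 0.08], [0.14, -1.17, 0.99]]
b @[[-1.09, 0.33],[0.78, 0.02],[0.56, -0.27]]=[[-0.00, -0.12], [0.48, -0.26], [-0.51, -0.24]]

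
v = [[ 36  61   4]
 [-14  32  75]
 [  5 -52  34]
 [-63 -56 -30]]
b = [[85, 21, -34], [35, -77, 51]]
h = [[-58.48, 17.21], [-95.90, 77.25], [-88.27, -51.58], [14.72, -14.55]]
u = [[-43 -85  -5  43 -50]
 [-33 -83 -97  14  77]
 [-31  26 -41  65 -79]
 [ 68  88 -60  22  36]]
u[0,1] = -85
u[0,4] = -50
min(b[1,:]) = -77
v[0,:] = [36, 61, 4]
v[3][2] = -30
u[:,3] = [43, 14, 65, 22]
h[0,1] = 17.21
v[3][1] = -56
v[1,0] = -14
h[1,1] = 77.25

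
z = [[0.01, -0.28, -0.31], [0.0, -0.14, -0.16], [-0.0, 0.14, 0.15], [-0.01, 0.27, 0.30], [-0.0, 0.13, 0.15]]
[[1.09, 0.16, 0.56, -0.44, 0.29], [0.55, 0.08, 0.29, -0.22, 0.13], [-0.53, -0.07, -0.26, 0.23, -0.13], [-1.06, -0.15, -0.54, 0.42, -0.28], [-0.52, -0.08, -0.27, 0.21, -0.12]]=z @ [[0.68, 0.57, 0.42, 1.42, 3.24],[-1.69, 1.20, 0.98, 2.28, -1.38],[-1.98, -1.57, -2.67, -0.6, 0.41]]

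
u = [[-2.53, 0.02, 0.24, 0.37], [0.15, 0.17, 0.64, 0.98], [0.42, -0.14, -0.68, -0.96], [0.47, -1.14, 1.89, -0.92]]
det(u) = 0.03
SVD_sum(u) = [[-2.02,0.53,-0.48,0.86], [-0.12,0.03,-0.03,0.05], [0.54,-0.14,0.13,-0.23], [1.23,-0.32,0.29,-0.53]] + [[-0.36, -0.40, 0.88, -0.11], [-0.11, -0.12, 0.27, -0.03], [0.2, 0.22, -0.48, 0.06], [-0.69, -0.77, 1.67, -0.21]] + [[-0.15, -0.10, -0.16, -0.38], [0.38, 0.26, 0.40, 0.96], [-0.32, -0.22, -0.33, -0.79], [-0.07, -0.05, -0.08, -0.18]] + [[0.00, -0.00, -0.00, 0.00],[0.0, -0.0, -0.0, 0.0],[0.00, -0.0, -0.0, 0.0],[0.00, -0.0, -0.0, 0.0]]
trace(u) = -3.96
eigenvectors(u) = [[(-0.97+0j), (0.11-0.05j), 0.11+0.05j, 0.02+0.00j], [-0.01+0.00j, (-0.07-0.45j), (-0.07+0.45j), (-0.86+0j)], [(0.22+0j), 0.03+0.42j, 0.03-0.42j, -0.34+0.00j], [(0.02+0j), 0.78+0.00j, (0.78-0j), 0.37+0.00j]]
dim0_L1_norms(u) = [3.57, 1.47, 3.45, 3.23]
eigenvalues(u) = [(-2.59+0j), (-0.68+1.64j), (-0.68-1.64j), (-0+0j)]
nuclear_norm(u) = 6.66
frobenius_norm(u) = 3.94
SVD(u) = [[-0.83, 0.45, -0.29, 0.16], [-0.05, 0.14, 0.73, 0.67], [0.22, -0.24, -0.6, 0.73], [0.51, 0.85, -0.14, 0.01]] @ diag([2.774797954754657, 2.324877005774439, 1.5593702478671836, 0.002765569975268414]) @ [[0.87, -0.23, 0.21, -0.37], [-0.35, -0.39, 0.85, -0.11], [0.34, 0.23, 0.35, 0.84], [0.02, -0.86, -0.34, 0.37]]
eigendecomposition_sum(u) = [[(-2.61+0j),0.18+0.00j,-0.13+0.00j,0.40-0.00j], [(-0.01+0j),0.00+0.00j,-0.00+0.00j,-0j], [(0.6-0j),-0.04-0.00j,(0.03-0j),-0.09+0.00j], [0.05-0.00j,-0.00-0.00j,-0j,(-0.01+0j)]] + [[(0.04+0.01j),(-0.08+0.05j),0.18+0.04j,-0.02+0.14j], [(0.08-0.14j),0.09+0.32j,0.32-0.61j,0.49+0.19j], [-0.09+0.12j,(-0.05-0.3j),-0.35+0.53j,-0.43-0.22j], [0.21+0.18j,(-0.57+0.06j),(0.94+0.71j),(-0.46+0.78j)]] + [[(0.04-0.01j), -0.08-0.05j, (0.18-0.04j), -0.02-0.14j], [(0.08+0.14j), 0.09-0.32j, (0.32+0.61j), 0.49-0.19j], [(-0.09-0.12j), (-0.05+0.3j), -0.35-0.53j, (-0.43+0.22j)], [(0.21-0.18j), -0.57-0.06j, (0.94-0.71j), (-0.46-0.78j)]] + [[0.00-0.00j, -0j, -0j, -0j], [-0.00+0.00j, (-0+0j), -0.00+0.00j, -0.00+0.00j], [(-0+0j), -0.00+0.00j, (-0+0j), (-0+0j)], [0.00-0.00j, -0j, 0.00-0.00j, 0.00-0.00j]]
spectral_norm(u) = 2.77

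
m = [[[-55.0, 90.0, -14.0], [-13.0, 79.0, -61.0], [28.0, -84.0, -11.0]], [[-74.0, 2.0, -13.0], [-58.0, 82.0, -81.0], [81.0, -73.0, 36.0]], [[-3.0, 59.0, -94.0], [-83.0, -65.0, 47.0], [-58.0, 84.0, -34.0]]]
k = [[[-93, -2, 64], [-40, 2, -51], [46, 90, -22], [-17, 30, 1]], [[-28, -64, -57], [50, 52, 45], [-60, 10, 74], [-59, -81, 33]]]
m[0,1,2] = -61.0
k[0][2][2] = -22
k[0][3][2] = 1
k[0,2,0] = 46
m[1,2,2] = 36.0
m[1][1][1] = 82.0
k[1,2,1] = 10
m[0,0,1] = 90.0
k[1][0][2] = -57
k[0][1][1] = 2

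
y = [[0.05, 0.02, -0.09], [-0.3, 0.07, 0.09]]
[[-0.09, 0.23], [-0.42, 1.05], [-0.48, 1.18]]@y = [[-0.07, 0.01, 0.03], [-0.34, 0.07, 0.13], [-0.38, 0.07, 0.15]]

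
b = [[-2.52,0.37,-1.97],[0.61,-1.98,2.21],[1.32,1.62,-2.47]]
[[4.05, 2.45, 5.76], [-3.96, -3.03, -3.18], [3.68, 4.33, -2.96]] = b @ [[-0.34, 0.37, -2.73], [0.11, -0.34, 1.77], [-1.60, -1.78, 0.90]]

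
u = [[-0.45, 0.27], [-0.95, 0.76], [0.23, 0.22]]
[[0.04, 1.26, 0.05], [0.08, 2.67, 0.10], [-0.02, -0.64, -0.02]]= u@[[-0.08, -2.80, -0.10], [0.0, 0.01, 0.0]]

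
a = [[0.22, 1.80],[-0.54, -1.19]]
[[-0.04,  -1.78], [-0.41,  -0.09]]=a@[[1.12, 3.2], [-0.16, -1.38]]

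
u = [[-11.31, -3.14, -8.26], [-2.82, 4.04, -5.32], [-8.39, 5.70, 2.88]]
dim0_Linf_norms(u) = [11.31, 5.7, 8.26]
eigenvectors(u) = [[(0.91+0j), -0.33-0.02j, (-0.33+0.02j)], [0.23+0.00j, (-0.16+0.58j), (-0.16-0.58j)], [0.35+0.00j, 0.73+0.00j, (0.73-0j)]]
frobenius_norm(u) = 19.23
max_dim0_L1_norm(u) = 22.52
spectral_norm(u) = 15.95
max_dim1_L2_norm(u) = 14.35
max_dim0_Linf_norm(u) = 11.31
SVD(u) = [[-0.86, -0.43, -0.28],[-0.33, 0.04, 0.94],[-0.39, 0.9, -0.17]] @ diag([15.951526179410697, 9.350738976665108, 5.279080709541312]) @ [[0.87,-0.05,0.48], [-0.31,0.71,0.63], [0.38,0.7,-0.60]]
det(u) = -787.42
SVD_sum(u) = [[-11.97, 0.74, -6.64], [-4.59, 0.28, -2.55], [-5.45, 0.34, -3.02]] + [[1.22, -2.84, -2.52], [-0.11, 0.27, 0.24], [-2.59, 6.01, 5.34]] + [[-0.56, -1.04, 0.90], [1.89, 3.49, -3.01], [-0.35, -0.65, 0.56]]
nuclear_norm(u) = 30.58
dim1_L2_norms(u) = [14.35, 7.25, 10.54]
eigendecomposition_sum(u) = [[(-12.89+0j), -0.34+0.00j, (-5.97+0j)],  [-3.25+0.00j, (-0.08+0j), (-1.5+0j)],  [(-4.94+0j), -0.13+0.00j, (-2.29+0j)]] + [[(0.79-0.06j), -1.40+1.50j, -1.15-0.82j], [(0.21-1.42j), 2.06+3.08j, (-1.91+1.67j)], [-1.72+0.22j, (2.91-3.42j), 2.58+1.68j]] + [[(0.79+0.06j), (-1.4-1.5j), -1.15+0.82j], [(0.21+1.42j), (2.06-3.08j), -1.91-1.67j], [-1.72-0.22j, 2.91+3.42j, (2.58-1.68j)]]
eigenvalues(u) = [(-15.27+0j), (5.44+4.69j), (5.44-4.69j)]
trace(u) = -4.39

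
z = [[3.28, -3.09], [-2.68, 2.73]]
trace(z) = 6.01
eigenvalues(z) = [5.9, 0.11]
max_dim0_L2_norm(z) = 4.24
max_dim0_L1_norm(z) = 5.96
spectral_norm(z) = 5.91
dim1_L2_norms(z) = [4.51, 3.83]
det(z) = 0.67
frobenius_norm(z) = 5.91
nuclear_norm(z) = 6.02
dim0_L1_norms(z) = [5.96, 5.82]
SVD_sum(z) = [[3.23,-3.14], [-2.74,2.67]] + [[0.05, 0.05], [0.06, 0.06]]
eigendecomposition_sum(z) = [[3.23, -3.15], [-2.73, 2.67]] + [[0.05, 0.06], [0.05, 0.06]]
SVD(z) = [[-0.76, 0.65], [0.65, 0.76]] @ diag([5.910061344308757, 0.11390744711106456]) @ [[-0.72, 0.70],[0.7, 0.72]]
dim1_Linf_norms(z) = [3.28, 2.73]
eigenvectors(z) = [[0.76, 0.7],[-0.65, 0.72]]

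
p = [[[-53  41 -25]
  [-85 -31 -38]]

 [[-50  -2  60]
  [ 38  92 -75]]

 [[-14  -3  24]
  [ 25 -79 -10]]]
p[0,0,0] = -53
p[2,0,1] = -3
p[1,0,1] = -2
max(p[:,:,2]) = 60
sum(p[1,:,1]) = 90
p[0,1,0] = -85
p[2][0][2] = 24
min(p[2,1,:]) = -79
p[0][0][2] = -25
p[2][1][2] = -10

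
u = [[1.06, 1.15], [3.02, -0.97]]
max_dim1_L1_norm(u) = 3.99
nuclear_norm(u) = 4.64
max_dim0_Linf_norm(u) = 3.02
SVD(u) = [[-0.25,-0.97],  [-0.97,0.25]] @ diag([3.2550152056079824, 1.3828506829230773]) @ [[-0.98, 0.20],  [-0.20, -0.98]]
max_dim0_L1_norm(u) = 4.08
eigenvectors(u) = [[0.72, -0.34],[0.69, 0.94]]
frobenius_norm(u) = 3.54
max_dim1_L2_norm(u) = 3.17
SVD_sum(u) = [[0.79, -0.16],[3.09, -0.63]] + [[0.27, 1.31], [-0.07, -0.34]]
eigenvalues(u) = [2.17, -2.08]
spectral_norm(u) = 3.26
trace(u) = 0.09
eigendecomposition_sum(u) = [[1.6, 0.59],[1.54, 0.57]] + [[-0.54,  0.56], [1.48,  -1.54]]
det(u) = -4.50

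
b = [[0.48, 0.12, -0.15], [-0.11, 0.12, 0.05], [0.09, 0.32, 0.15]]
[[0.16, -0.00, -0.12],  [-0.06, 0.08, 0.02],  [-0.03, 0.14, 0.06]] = b @ [[0.37, -0.17, -0.03], [-0.17, 0.52, -0.1], [-0.03, -0.10, 0.6]]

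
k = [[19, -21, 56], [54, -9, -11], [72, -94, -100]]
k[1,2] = -11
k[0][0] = 19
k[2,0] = 72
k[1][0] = 54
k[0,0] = 19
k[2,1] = -94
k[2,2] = -100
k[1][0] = 54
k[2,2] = -100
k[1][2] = -11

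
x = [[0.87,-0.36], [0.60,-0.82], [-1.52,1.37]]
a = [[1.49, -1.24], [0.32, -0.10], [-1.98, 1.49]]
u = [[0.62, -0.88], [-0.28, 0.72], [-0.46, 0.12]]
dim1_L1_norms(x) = [1.23, 1.42, 2.89]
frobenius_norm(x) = 2.47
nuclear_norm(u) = 1.72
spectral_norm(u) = 1.36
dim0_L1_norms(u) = [1.36, 1.72]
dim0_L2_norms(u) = [0.82, 1.14]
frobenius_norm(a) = 3.16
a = x + u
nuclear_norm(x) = 2.82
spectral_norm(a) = 3.16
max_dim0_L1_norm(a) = 3.79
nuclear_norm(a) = 3.30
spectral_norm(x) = 2.44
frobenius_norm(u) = 1.41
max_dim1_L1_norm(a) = 3.47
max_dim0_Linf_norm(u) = 0.88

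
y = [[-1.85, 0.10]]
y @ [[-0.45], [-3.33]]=[[0.50]]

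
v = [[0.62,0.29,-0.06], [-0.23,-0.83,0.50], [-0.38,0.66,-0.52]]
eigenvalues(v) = [0.54, -0.0, -1.27]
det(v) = 0.00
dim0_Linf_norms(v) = [0.62, 0.83, 0.52]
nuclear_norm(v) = 2.08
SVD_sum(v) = [[0.02, 0.27, -0.17], [-0.07, -0.82, 0.53], [0.05, 0.68, -0.44]] + [[0.60, 0.02, 0.11],[-0.16, -0.01, -0.03],[-0.43, -0.02, -0.08]] + [[0.00, -0.00, -0.0], [0.00, -0.00, -0.00], [0.0, -0.0, -0.00]]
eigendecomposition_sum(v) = [[0.62,  0.15,  0.03],[-0.24,  -0.06,  -0.01],[-0.37,  -0.09,  -0.02]] + [[0.0, 0.0, 0.0], [-0.0, -0.0, -0.0], [-0.00, -0.00, -0.0]] + [[-0.00,0.14,-0.09], [0.01,-0.77,0.51], [-0.01,0.75,-0.5]]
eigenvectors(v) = [[0.82,  0.17,  0.13], [-0.31,  -0.54,  -0.71], [-0.49,  -0.82,  0.69]]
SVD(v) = [[-0.24, -0.79, 0.56], [0.75, 0.22, 0.63], [-0.62, 0.57, 0.54]] @ diag([1.3111587628395163, 0.7714669116945233, 0.0012258832173721748]) @ [[-0.07, -0.84, 0.54], [-0.98, -0.04, -0.18], [0.18, -0.54, -0.82]]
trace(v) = -0.73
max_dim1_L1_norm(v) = 1.56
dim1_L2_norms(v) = [0.69, 1.0, 0.92]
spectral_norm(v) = 1.31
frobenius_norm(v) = 1.52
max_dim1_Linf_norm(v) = 0.83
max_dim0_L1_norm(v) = 1.78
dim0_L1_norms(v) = [1.23, 1.78, 1.08]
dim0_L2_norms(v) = [0.76, 1.1, 0.72]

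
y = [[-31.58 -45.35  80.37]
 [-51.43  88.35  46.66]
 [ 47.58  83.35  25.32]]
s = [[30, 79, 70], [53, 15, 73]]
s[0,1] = 79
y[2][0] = 47.58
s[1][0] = 53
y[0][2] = 80.37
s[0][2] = 70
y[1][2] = 46.66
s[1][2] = 73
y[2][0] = 47.58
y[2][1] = 83.35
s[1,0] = 53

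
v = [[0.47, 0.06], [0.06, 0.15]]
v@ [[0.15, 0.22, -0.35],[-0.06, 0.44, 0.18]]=[[0.07, 0.13, -0.15], [-0.00, 0.08, 0.01]]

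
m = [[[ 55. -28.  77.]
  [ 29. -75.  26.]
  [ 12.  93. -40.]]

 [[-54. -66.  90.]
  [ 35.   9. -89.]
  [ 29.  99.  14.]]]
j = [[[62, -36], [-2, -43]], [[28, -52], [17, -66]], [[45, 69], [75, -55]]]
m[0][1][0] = 29.0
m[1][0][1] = -66.0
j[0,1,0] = -2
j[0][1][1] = -43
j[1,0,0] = 28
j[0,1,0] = -2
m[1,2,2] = 14.0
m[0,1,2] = 26.0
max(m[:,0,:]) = 90.0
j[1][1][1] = -66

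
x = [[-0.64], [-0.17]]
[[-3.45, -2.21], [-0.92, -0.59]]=x@[[5.39,  3.46]]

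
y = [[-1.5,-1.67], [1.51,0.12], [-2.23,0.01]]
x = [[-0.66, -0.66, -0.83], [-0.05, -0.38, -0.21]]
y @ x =[[1.07, 1.62, 1.6], [-1.0, -1.04, -1.28], [1.47, 1.47, 1.85]]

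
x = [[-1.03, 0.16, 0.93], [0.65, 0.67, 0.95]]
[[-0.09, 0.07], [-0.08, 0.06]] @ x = [[0.14, 0.03, -0.02],[0.12, 0.03, -0.02]]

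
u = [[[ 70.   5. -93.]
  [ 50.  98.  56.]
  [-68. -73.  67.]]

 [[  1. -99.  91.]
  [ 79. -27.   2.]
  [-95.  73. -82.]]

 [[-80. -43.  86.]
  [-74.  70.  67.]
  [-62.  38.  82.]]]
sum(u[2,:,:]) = 84.0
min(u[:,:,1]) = -99.0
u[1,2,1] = 73.0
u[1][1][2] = 2.0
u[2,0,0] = -80.0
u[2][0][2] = 86.0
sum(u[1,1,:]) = 54.0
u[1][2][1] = 73.0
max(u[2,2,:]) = 82.0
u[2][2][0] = -62.0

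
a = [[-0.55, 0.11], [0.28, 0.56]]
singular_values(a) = [0.67, 0.5]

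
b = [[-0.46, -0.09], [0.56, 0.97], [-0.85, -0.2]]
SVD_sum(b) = [[-0.31, -0.26], [0.81, 0.68], [-0.60, -0.5]] + [[-0.15, 0.17],[-0.25, 0.29],[-0.25, 0.3]]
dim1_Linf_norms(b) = [0.46, 0.97, 0.85]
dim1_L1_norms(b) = [0.55, 1.53, 1.05]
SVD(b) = [[-0.30,-0.38],[0.77,-0.64],[-0.57,-0.67]] @ diag([1.372572775130748, 0.5939225344856665]) @ [[0.76, 0.64], [0.64, -0.76]]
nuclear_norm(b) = 1.97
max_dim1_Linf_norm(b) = 0.97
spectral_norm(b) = 1.37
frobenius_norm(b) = 1.50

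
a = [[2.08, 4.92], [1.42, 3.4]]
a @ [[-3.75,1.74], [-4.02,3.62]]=[[-27.58, 21.43], [-18.99, 14.78]]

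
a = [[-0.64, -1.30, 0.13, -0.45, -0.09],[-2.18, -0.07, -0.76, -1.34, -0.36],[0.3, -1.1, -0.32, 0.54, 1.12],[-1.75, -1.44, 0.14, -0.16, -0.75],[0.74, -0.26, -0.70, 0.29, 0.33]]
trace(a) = -0.86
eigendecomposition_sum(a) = [[(-1.1+0j), (-0.85+0j), -0.21+0.00j, -0.52-0.00j, (-0.17+0j)],[-1.53+0.00j, -1.18+0.00j, -0.29+0.00j, -0.73-0.00j, (-0.24+0j)],[(-0.3+0j), (-0.23+0j), (-0.06+0j), -0.14-0.00j, -0.05+0.00j],[-1.41+0.00j, (-1.08+0j), (-0.26+0j), -0.67-0.00j, (-0.22+0j)],[(0.19-0j), (0.14-0j), (0.03-0j), 0.09+0.00j, 0.03-0.00j]] + [[(0.27+0j), -0.56-0.00j, 0.20-0.00j, 0.36+0.00j, 0.08+0.00j], [-0.56+0.00j, 1.15+0.00j, (-0.41+0j), (-0.74-0j), -0.17+0.00j], [(0.39+0j), (-0.79-0j), 0.28-0.00j, 0.51+0.00j, (0.11+0j)], [0.16+0.00j, (-0.32-0j), 0.12-0.00j, (0.21+0j), 0.05+0.00j], [(0.08+0j), (-0.16-0j), 0.06-0.00j, 0.10+0.00j, (0.02+0j)]] + [[(-0.05+0.01j), 0.04-0.01j, (0.11+0.01j), (-0.03-0.02j), -0.05-0.13j], [0.02-0.01j, -0.01+0.01j, -0.05+0.01j, 0.02+0.00j, 0.04+0.05j], [0.06-0.18j, -0.04+0.13j, -0.26+0.33j, (0.12-0.06j), (0.51+0.09j)], [(-0.01+0.08j), -0.05j, (0.07-0.15j), (-0.04+0.03j), -0.20+0.01j], [0.18-0.02j, -0.13+0.01j, -0.38-0.09j, 0.10+0.08j, 0.12+0.47j]] + [[(-0.05-0.01j), (0.04+0.01j), 0.11-0.01j, -0.03+0.02j, (-0.05+0.13j)], [0.02+0.01j, (-0.01-0.01j), (-0.05-0.01j), 0.02-0.00j, 0.04-0.05j], [(0.06+0.18j), (-0.04-0.13j), (-0.26-0.33j), (0.12+0.06j), (0.51-0.09j)], [(-0.01-0.08j), 0.05j, (0.07+0.15j), -0.04-0.03j, -0.20-0.01j], [0.18+0.02j, (-0.13-0.01j), -0.38+0.09j, 0.10-0.08j, (0.12-0.47j)]] + [[(0.29-0j), 0.03+0.00j, -0.09+0.00j, -0.23-0.00j, 0.10-0.00j], [-0.12+0.00j, (-0.01-0j), 0.04-0.00j, 0.10+0.00j, -0.04+0.00j], [0.09-0.00j, 0.01+0.00j, -0.03+0.00j, (-0.07-0j), (0.03-0j)], [(-0.49+0j), -0.05-0.00j, (0.15-0j), (0.38+0j), (-0.17+0j)], [(0.12-0j), 0.01+0.00j, -0.04+0.00j, (-0.09-0j), 0.04-0.00j]]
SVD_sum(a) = [[-0.95, -0.38, -0.08, -0.41, -0.29], [-2.04, -0.83, -0.16, -0.88, -0.63], [0.28, 0.11, 0.02, 0.12, 0.09], [-1.81, -0.73, -0.14, -0.78, -0.55], [0.55, 0.22, 0.04, 0.24, 0.17]] + [[0.11, -0.79, -0.02, 0.28, 0.3],[-0.09, 0.64, 0.02, -0.23, -0.24],[0.19, -1.37, -0.03, 0.49, 0.52],[0.09, -0.66, -0.02, 0.24, 0.25],[0.06, -0.47, -0.01, 0.17, 0.18]] + [[0.01, -0.02, 0.13, 0.05, -0.09], [-0.04, 0.11, -0.64, -0.23, 0.48], [-0.03, 0.08, -0.44, -0.16, 0.33], [0.03, -0.08, 0.45, 0.16, -0.34], [-0.03, 0.07, -0.44, -0.16, 0.33]] + [[-0.02, 0.01, 0.05, -0.02, 0.05], [-0.01, 0.01, 0.03, -0.01, 0.03], [-0.05, 0.03, 0.15, -0.05, 0.16], [0.05, -0.03, -0.13, 0.04, -0.14], [0.11, -0.07, -0.31, 0.1, -0.33]] + [[0.21,-0.12,0.05,-0.35,-0.06], [-0.0,0.00,-0.00,0.01,0.00], [-0.08,0.05,-0.02,0.14,0.02], [-0.11,0.06,-0.03,0.18,0.03], [0.04,-0.02,0.01,-0.06,-0.01]]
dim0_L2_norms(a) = [2.98, 2.25, 1.1, 1.55, 1.44]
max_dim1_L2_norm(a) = 2.69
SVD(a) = [[-0.32, 0.42, -0.13, -0.13, 0.83],[-0.69, -0.34, 0.63, -0.07, -0.01],[0.09, 0.73, 0.44, -0.41, -0.33],[-0.61, 0.35, -0.45, 0.34, -0.43],[0.19, 0.25, 0.43, 0.83, 0.15]] @ diag([3.5545780902013404, 2.1435144735191645, 1.3193439443649069, 0.5797610158582681, 0.520700512226648]) @ [[0.83, 0.34, 0.07, 0.36, 0.25], [0.12, -0.88, -0.02, 0.31, 0.33], [-0.05, 0.13, -0.76, -0.27, 0.57], [0.23, -0.14, -0.63, 0.21, -0.69], [0.49, -0.27, 0.11, -0.81, -0.13]]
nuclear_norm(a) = 8.12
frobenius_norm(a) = 4.42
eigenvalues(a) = [(-2.97+0j), (1.93+0j), (-0.25+0.85j), (-0.25-0.85j), (0.67+0j)]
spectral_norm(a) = 3.55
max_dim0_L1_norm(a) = 5.61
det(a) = -3.03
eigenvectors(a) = [[(-0.46+0j),(-0.36+0j),(0.1+0.16j),(0.1-0.16j),(0.48+0j)], [-0.64+0.00j,0.74+0.00j,-0.07-0.05j,-0.07+0.05j,-0.21+0.00j], [-0.13+0.00j,-0.51+0.00j,-0.69+0.00j,-0.69-0.00j,0.15+0.00j], [-0.59+0.00j,-0.21+0.00j,(0.26-0.06j),0.26+0.06j,-0.81+0.00j], [(0.08+0j),-0.10+0.00j,-0.27-0.58j,(-0.27+0.58j),0.20+0.00j]]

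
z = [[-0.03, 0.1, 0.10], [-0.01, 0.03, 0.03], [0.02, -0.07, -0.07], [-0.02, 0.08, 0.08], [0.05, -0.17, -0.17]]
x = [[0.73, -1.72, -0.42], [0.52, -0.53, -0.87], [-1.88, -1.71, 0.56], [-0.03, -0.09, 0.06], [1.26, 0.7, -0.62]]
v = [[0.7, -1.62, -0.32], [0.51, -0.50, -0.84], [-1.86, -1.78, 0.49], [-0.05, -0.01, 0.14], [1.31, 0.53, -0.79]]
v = x + z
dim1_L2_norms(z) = [0.14, 0.04, 0.1, 0.11, 0.25]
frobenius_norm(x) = 3.77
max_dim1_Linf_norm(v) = 1.86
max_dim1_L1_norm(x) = 4.15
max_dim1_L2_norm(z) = 0.25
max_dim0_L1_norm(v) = 4.44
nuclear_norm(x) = 5.72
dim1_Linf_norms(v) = [1.62, 0.84, 1.86, 0.14, 1.31]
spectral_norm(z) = 0.33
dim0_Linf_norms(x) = [1.88, 1.72, 0.87]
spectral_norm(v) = 3.05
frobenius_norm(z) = 0.33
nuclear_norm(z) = 0.33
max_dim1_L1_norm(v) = 4.13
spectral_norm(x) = 3.06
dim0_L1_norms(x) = [4.42, 4.75, 2.53]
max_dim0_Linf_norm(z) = 0.17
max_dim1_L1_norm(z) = 0.39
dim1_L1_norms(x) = [2.87, 1.92, 4.15, 0.18, 2.58]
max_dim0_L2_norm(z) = 0.23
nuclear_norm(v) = 5.70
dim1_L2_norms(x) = [1.92, 1.14, 2.6, 0.11, 1.57]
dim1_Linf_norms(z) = [0.1, 0.03, 0.07, 0.08, 0.17]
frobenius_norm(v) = 3.73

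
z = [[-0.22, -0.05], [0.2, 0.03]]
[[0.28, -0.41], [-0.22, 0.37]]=z@[[-0.78, 1.75], [-2.12, 0.54]]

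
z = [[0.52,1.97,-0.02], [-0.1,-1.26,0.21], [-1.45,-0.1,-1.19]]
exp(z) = [[1.52, 1.47, 0.10], [-0.16, 0.18, 0.06], [-1.11, -0.83, 0.26]]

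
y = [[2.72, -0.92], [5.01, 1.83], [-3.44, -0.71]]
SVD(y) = [[-0.36, 0.90], [-0.78, -0.44], [0.52, -0.03]] @ diag([6.80625634398572, 1.6451062518737665]) @ [[-0.98, -0.21], [0.21, -0.98]]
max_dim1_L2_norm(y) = 5.33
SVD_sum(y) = [[2.40, 0.53], [5.16, 1.13], [-3.43, -0.75]] + [[0.32, -1.45], [-0.15, 0.7], [-0.01, 0.04]]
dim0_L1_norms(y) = [11.17, 3.46]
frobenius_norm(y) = 7.00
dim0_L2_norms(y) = [6.66, 2.17]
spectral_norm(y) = 6.81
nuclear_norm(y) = 8.45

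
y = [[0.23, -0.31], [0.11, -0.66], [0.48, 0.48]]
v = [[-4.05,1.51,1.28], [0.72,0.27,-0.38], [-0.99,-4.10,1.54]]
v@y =[[-0.15, 0.87], [0.01, -0.58], [0.06, 3.75]]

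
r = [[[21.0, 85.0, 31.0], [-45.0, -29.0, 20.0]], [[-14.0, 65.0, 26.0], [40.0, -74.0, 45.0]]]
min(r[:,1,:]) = -74.0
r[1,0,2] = 26.0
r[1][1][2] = 45.0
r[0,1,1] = -29.0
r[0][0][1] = 85.0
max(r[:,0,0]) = 21.0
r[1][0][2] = 26.0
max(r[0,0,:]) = 85.0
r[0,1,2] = 20.0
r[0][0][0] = 21.0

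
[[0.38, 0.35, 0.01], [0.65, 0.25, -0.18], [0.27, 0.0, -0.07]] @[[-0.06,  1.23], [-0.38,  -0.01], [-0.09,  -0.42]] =[[-0.16, 0.46], [-0.12, 0.87], [-0.01, 0.36]]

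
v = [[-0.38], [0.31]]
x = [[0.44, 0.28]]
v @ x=[[-0.17, -0.11], [0.14, 0.09]]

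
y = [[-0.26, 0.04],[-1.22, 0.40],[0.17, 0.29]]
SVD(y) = [[-0.2, 0.11], [-0.98, -0.08], [0.06, -0.99]] @ diag([1.3120822630673454, 0.3302122574104026]) @ [[0.96, -0.29],[-0.29, -0.96]]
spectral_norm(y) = 1.31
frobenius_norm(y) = 1.35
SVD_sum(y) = [[-0.25, 0.08],[-1.23, 0.37],[0.07, -0.02]] + [[-0.01, -0.04], [0.01, 0.03], [0.10, 0.31]]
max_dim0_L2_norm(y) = 1.26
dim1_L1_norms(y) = [0.3, 1.62, 0.46]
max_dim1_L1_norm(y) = 1.62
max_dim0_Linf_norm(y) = 1.22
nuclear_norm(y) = 1.64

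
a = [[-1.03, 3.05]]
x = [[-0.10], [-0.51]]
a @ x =[[-1.45]]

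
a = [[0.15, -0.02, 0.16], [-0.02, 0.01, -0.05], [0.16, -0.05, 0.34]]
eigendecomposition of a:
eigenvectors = [[0.49, -0.87, -0.05],[-0.12, -0.13, 0.98],[0.86, 0.47, 0.17]]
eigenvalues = [0.44, 0.06, 0.0]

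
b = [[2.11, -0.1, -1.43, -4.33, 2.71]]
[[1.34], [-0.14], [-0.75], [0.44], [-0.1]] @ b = [[2.83,-0.13,-1.92,-5.8,3.63],[-0.3,0.01,0.20,0.61,-0.38],[-1.58,0.08,1.07,3.25,-2.03],[0.93,-0.04,-0.63,-1.91,1.19],[-0.21,0.01,0.14,0.43,-0.27]]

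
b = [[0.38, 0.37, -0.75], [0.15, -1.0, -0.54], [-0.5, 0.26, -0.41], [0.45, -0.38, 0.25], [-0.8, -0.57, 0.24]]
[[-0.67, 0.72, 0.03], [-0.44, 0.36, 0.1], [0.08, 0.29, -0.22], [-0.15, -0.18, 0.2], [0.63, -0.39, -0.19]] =b@[[-0.63, 0.16, 0.33], [0.03, 0.11, -0.09], [0.59, -0.83, 0.08]]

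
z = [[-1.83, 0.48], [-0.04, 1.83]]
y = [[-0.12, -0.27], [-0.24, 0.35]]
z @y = [[0.10, 0.66], [-0.43, 0.65]]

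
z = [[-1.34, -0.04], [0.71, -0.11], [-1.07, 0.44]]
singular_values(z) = [1.88, 0.36]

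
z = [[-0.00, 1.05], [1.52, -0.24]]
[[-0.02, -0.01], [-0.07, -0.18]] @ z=[[-0.02, -0.02], [-0.27, -0.03]]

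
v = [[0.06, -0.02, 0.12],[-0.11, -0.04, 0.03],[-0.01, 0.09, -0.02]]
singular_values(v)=[0.14, 0.13, 0.07]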